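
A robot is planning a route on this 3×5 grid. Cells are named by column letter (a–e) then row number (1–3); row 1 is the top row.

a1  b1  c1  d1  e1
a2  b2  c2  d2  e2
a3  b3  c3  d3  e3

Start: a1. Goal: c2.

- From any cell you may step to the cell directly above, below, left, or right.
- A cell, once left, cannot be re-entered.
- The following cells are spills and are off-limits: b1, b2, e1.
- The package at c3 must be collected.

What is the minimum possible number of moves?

Any route passes through c3 somewhere between a1 and c2. Summing Manhattan distances along the two legs (a1 → c3 → c2) gives a lower bound of 4 + 1 = 5 moves.
A route of 5 moves achieves this: a1 → a2 → a3 → b3 → c3 → c2.
Since 5 matches the lower bound, it is optimal.

5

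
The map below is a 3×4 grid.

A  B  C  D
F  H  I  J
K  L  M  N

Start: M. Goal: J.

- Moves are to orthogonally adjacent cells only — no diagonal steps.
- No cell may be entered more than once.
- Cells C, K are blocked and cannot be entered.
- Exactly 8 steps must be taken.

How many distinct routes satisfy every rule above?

0

Need simple routes of exactly 8 moves from M to J (Manhattan distance 2, so 3 moves are spent on a detour and 3 undoing it).
No route satisfies every constraint, so the count is 0.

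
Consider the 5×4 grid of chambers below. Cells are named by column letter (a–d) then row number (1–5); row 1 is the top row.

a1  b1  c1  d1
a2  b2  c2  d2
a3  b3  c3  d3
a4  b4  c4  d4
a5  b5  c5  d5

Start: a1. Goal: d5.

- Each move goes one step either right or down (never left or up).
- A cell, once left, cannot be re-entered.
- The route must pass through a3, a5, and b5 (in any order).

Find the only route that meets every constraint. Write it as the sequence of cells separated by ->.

a1 -> a2 -> a3 -> a4 -> a5 -> b5 -> c5 -> d5

Moves only go right or down, so the column and row indices never decrease.
Route from a1: 4× down (reaching a5), 3× right (reaching d5) — 7 moves in all.
Check: all required cells visited.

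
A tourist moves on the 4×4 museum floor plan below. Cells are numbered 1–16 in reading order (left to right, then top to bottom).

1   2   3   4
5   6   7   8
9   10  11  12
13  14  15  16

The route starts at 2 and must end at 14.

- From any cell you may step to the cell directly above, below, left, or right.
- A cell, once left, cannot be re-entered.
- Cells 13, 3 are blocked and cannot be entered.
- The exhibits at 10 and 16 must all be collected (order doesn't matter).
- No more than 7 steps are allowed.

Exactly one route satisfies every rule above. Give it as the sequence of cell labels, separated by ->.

2 -> 6 -> 10 -> 11 -> 12 -> 16 -> 15 -> 14

The 7-move cap with required stops at 10, 16 leaves no slack for detours.
Route from 2: down 2 to 10, right 2 to 12, down 1 to 16, left 2 to 14 — 7 moves in all.
Check: all required cells visited; 7 ≤ 7 moves.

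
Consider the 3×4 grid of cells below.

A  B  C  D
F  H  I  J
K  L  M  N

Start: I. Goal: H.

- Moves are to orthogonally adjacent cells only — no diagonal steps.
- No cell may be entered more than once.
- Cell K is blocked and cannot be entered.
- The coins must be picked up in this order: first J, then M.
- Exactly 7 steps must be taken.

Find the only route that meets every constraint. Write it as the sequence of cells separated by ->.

The waypoints must appear in the order J, M, with no cell reused.
Route from I: up to C, right to D, 2× down (reaching N), 2× left (reaching L), up to H — 7 moves in all.
Check: order respected (J at step 3, M at step 5); 7 moves as required.

I -> C -> D -> J -> N -> M -> L -> H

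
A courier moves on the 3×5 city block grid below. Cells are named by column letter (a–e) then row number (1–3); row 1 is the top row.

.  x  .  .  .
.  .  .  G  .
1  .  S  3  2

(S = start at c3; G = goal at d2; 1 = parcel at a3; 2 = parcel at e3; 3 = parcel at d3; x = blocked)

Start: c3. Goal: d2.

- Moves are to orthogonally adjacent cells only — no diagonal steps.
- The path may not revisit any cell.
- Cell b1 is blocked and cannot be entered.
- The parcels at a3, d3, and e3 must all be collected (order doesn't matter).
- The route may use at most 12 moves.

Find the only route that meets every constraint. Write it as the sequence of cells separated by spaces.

Any route must reach a3, d3, and e3 and still end at d2 within 12 moves, so the order of the required stops is forced.
Route from c3: 2× left (reaching a3), up to a2, 2× right (reaching c2), up to c1, 2× right (reaching e1), 2× down (reaching e3), left to d3, up to d2 — 12 moves in all.
Check: all required cells visited; 12 ≤ 12 moves.

c3 b3 a3 a2 b2 c2 c1 d1 e1 e2 e3 d3 d2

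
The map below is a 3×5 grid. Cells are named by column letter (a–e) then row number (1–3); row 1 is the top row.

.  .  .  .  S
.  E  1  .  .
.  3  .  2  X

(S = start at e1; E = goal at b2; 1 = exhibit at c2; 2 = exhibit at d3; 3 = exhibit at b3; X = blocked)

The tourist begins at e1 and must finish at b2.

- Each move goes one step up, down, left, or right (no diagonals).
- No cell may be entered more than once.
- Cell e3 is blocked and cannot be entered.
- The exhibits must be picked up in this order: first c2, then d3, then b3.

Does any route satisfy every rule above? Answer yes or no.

One route that works: e1 → d1 → c1 → c2 → d2 → d3 → c3 → b3 → b2.

yes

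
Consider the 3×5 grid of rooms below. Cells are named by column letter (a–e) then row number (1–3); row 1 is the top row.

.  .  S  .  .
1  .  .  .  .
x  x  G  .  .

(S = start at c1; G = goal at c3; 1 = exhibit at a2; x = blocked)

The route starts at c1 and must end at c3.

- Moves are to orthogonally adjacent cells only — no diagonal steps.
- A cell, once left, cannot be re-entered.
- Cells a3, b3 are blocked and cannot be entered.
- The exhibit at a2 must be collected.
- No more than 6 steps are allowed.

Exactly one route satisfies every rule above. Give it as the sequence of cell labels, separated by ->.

c1 -> b1 -> a1 -> a2 -> b2 -> c2 -> c3

The 6-move cap with required stops at a2 leaves no slack for detours.
Route from c1: left 2 to a1, down 1 to a2, right 2 to c2, down 1 to c3 — 6 moves in all.
Check: all required cells visited; 6 ≤ 6 moves.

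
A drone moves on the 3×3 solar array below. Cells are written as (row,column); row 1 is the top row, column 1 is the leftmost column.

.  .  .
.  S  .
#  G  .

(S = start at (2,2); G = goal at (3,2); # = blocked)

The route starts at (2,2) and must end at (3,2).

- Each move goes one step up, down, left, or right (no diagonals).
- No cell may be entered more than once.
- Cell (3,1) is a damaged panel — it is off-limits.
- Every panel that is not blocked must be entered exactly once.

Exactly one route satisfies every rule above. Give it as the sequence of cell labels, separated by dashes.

(2,2) - (2,1) - (1,1) - (1,2) - (1,3) - (2,3) - (3,3) - (3,2)

Need to visit all 8 open cells exactly once, starting at (2,2) and ending at (3,2).
Cell (1,3) has only two open neighbours ((2,3) and (1,2)), so the path must pass straight through it: one of those is the cell it's entered from and the other is where it exits.
Route from (2,2): left 1 to (2,1), up 1 to (1,1), right 2 to (1,3), down 2 to (3,3), left 1 to (3,2) — 7 moves in all.
Check: all 8 open cells covered.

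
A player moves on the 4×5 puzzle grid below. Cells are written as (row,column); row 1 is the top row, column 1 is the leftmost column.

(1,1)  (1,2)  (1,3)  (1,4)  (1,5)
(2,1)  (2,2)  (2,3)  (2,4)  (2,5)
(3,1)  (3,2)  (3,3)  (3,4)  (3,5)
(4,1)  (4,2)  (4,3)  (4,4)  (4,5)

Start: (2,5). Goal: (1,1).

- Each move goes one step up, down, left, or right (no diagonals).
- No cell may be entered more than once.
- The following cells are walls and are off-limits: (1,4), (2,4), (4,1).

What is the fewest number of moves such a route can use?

The Manhattan distance from (2,5) to (1,1) is |2−1| + |5−1| = 5, so at least 5 moves are needed.
That bound ignores the blocked cells. Measuring each leg by the fewest moves that actually steer around them ((2,5)→(1,1): 7) raises the lower bound to 7.
A route of 7 moves exists: (2,5) → (3,5) → (3,4) → (3,3) → (2,3) → (1,3) → (1,2) → (1,1).
Since 7 matches that lower bound, it is optimal.

7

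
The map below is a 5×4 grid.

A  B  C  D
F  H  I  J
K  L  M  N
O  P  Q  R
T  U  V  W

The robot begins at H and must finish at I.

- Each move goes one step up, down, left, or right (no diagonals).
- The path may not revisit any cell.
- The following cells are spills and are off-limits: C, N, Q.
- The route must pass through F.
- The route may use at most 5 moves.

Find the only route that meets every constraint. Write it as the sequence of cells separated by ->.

H -> F -> K -> L -> M -> I

The 5-move cap with required stops at F leaves no slack for detours.
Route from H: left to F, down to K, 2× right (reaching M), up to I — 5 moves in all.
Check: all required cells visited; 5 ≤ 5 moves.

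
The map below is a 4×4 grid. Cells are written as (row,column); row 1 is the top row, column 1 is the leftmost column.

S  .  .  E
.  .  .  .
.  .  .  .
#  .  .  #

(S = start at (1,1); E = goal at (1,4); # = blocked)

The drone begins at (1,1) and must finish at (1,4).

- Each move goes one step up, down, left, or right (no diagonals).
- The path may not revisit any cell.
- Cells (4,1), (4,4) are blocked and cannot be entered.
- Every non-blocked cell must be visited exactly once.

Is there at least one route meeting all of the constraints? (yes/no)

yes

One route that works: (1,1) → (2,1) → (3,1) → (3,2) → (4,2) → (4,3) → (3,3) → (3,4) → (2,4) → (2,3) → (2,2) → (1,2) → (1,3) → (1,4).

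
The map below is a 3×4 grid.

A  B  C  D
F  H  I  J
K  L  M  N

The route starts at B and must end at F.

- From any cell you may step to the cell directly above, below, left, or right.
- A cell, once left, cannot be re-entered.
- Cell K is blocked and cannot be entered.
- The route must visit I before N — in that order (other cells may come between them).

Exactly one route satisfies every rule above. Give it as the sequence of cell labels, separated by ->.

The waypoints must appear in the order I, N, with no cell reused.
Route from B: right to C, down to I, right to J, down to N, 2× left (reaching L), up to H, left to F — 8 moves in all.
Check: order respected (I at step 2, N at step 4).

B -> C -> I -> J -> N -> M -> L -> H -> F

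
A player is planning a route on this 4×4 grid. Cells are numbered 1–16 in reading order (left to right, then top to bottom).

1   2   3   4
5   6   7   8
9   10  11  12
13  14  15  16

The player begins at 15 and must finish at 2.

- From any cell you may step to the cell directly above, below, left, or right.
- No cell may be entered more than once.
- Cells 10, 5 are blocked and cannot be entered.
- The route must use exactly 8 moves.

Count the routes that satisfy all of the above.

Need simple routes of exactly 8 moves from 15 to 2 (Manhattan distance 4, so 2 moves are spent on a detour and 2 undoing it).
Enumerating: 15 11 12 8 4 3 7 6 2 | 15 16 12 8 4 3 7 6 2 | 15 16 12 11 7 8 4 3 2.
That gives 3 routes.

3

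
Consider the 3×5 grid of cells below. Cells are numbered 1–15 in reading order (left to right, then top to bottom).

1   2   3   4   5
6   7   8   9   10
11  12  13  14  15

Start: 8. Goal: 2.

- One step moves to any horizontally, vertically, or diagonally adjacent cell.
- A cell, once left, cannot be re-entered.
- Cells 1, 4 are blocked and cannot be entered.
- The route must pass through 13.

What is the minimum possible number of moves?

3

Any route passes through 13 somewhere between 8 and 2. Summing Chebyshev distances along the two legs (8 → 13 → 2) gives a lower bound of 1 + 2 = 3 moves.
A route of 3 moves achieves this: 8 → 13 → 7 → 2.
Since 3 matches the lower bound, it is optimal.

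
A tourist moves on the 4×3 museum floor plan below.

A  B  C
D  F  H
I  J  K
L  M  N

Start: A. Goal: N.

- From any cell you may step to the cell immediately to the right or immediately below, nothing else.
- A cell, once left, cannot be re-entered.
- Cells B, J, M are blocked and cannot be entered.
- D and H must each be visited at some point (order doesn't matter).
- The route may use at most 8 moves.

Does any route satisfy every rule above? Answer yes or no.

yes

One route that works: A → D → F → H → K → N.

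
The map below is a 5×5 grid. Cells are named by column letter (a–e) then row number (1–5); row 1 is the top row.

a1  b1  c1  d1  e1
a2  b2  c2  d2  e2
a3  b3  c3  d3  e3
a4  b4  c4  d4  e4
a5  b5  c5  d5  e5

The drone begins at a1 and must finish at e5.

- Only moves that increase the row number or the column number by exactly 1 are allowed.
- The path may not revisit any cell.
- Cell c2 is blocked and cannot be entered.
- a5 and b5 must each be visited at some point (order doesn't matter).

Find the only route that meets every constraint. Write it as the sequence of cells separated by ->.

a1 -> a2 -> a3 -> a4 -> a5 -> b5 -> c5 -> d5 -> e5

Moves only go right or down, so the column and row indices never decrease.
Route from a1: 4× down (reaching a5), 4× right (reaching e5) — 8 moves in all.
Check: all required cells visited.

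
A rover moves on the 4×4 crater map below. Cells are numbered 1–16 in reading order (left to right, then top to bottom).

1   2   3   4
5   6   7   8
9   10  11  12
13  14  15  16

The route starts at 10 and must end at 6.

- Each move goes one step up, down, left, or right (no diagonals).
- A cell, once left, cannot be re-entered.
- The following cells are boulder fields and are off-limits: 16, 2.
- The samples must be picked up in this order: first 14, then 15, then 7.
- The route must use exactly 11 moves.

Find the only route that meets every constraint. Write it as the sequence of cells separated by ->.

The waypoints must appear in the order 14, 15, 7, with no cell reused.
Route from 10: left to 9, down to 13, 2× right (reaching 15), up to 11, right to 12, 2× up (reaching 4), left to 3, down to 7, left to 6 — 11 moves in all.
Check: order respected (14 at step 3, 15 at step 4, 7 at step 10); 11 moves as required.

10 -> 9 -> 13 -> 14 -> 15 -> 11 -> 12 -> 8 -> 4 -> 3 -> 7 -> 6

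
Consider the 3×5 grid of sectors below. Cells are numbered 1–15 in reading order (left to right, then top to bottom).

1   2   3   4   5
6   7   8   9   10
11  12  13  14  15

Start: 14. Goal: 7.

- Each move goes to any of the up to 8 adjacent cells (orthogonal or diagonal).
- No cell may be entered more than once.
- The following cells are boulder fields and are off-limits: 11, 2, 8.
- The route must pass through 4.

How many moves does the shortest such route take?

Any route passes through 4 somewhere between 14 and 7. Summing Chebyshev distances along the two legs (14 → 4 → 7) gives a lower bound of 2 + 2 = 4 moves.
A route of 4 moves achieves this: 14 → 9 → 4 → 3 → 7.
Since 4 matches the lower bound, it is optimal.

4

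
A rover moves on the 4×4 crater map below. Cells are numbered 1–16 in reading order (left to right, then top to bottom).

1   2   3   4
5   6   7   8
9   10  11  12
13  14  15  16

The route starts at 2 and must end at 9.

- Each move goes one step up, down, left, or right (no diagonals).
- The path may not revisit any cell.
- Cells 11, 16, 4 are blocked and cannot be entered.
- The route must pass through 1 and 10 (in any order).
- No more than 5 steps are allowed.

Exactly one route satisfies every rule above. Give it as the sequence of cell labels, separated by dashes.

The 5-move cap with required stops at 1, 10 leaves no slack for detours.
Route from 2: left to 1, down to 5, right to 6, down to 10, left to 9 — 5 moves in all.
Check: all required cells visited; 5 ≤ 5 moves.

2 - 1 - 5 - 6 - 10 - 9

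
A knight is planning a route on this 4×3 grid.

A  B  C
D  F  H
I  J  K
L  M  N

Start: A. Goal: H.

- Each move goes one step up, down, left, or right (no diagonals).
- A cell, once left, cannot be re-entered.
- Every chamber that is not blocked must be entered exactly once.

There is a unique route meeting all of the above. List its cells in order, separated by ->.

A -> D -> I -> L -> M -> N -> K -> J -> F -> B -> C -> H

Need to visit all 12 open cells exactly once, starting at A and ending at H.
Route from A: 3× down (reaching L), 2× right (reaching N), up to K, left to J, 2× up (reaching B), right to C, down to H — 11 moves in all.
Check: all 12 open cells covered.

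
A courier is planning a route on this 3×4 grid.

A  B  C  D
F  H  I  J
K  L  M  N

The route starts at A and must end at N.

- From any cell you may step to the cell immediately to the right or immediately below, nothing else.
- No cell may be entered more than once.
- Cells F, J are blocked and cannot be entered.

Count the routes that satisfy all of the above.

A right/down-only route from A to N makes exactly 2 down-moves and 3 right-moves in some order.
With no other constraints that would be C(5,2) = 10 routes.
Subtract routes through each blocked cell (inclusion–exclusion for overlaps): − through F: 4 − through J: 4 + through F&J: 1 → 3.
That gives 3 routes.

3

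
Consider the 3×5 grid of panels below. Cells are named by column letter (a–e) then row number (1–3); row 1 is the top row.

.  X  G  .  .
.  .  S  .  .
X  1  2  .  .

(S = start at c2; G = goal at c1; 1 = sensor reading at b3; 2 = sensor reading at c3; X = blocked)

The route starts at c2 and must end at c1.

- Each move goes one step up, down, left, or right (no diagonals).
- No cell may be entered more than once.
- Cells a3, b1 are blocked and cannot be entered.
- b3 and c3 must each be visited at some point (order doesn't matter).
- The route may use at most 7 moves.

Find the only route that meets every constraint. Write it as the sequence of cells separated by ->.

c2 -> b2 -> b3 -> c3 -> d3 -> d2 -> d1 -> c1

Any route must reach b3 and c3 and still end at c1 within 7 moves, so the order of the required stops is forced.
Route from c2: left 1 to b2, down 1 to b3, right 2 to d3, up 2 to d1, left 1 to c1 — 7 moves in all.
Check: all required cells visited; 7 ≤ 7 moves.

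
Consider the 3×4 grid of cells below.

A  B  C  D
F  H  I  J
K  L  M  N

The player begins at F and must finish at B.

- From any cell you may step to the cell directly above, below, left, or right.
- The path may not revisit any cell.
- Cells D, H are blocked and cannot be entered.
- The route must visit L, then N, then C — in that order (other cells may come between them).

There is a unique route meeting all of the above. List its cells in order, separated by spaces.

F K L M N J I C B

The waypoints must appear in the order L, N, C, with no cell reused.
Route from F: down to K, 3× right (reaching N), up to J, left to I, up to C, left to B — 8 moves in all.
Check: order respected (L at step 2, N at step 4, C at step 7).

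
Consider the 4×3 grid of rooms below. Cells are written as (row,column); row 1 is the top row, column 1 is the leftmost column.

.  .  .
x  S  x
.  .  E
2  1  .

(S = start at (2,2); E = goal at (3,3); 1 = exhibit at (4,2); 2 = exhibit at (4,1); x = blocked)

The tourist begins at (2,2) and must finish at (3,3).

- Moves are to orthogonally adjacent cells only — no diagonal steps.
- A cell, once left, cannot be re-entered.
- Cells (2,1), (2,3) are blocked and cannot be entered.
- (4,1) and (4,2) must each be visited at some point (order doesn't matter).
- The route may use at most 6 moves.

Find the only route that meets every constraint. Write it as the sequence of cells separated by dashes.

The budget equals the shortest possible length, so every move has to be on a shortest route through the required cells.
Route from (2,2): down to (3,2), left to (3,1), down to (4,1), 2× right (reaching (4,3)), up to (3,3) — 6 moves in all.
Check: all required cells visited; 6 ≤ 6 moves.

(2,2) - (3,2) - (3,1) - (4,1) - (4,2) - (4,3) - (3,3)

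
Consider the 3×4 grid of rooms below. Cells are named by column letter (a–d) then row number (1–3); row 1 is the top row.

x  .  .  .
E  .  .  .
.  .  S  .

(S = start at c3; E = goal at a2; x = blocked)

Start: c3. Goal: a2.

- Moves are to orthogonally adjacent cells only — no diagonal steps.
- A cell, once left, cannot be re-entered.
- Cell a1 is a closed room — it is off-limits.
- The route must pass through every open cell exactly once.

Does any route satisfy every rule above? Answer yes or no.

no

Colour the cells like a checkerboard: each orthogonal step flips colour, so a Hamiltonian route alternates colours. Here there are 5 cells of one colour and 6 of the other, with start on the opposite colour to the goal — the counts and endpoints can't be arranged into an alternating sequence of length 11, so no Hamiltonian route exists.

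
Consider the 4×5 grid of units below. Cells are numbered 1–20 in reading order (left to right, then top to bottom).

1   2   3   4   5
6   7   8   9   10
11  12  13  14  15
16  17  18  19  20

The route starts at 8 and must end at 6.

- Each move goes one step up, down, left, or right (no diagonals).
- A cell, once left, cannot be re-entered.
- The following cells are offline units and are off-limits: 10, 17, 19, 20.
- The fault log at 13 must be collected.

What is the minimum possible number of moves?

4

Any route passes through 13 somewhere between 8 and 6. Summing Manhattan distances along the two legs (8 → 13 → 6) gives a lower bound of 1 + 3 = 4 moves.
A route of 4 moves achieves this: 8 → 13 → 12 → 7 → 6.
Since 4 matches the lower bound, it is optimal.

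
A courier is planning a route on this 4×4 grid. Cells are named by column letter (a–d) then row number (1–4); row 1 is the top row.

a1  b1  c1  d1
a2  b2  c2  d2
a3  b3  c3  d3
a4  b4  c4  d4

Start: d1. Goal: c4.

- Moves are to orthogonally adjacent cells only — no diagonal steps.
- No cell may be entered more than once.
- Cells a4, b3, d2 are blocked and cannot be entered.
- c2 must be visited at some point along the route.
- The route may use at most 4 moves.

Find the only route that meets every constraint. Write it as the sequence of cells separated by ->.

d1 -> c1 -> c2 -> c3 -> c4

Any route must reach c2 and still end at c4 within 4 moves, so the order of the required stops is forced.
Route from d1: left 1 to c1, down 3 to c4 — 4 moves in all.
Check: all required cells visited; 4 ≤ 4 moves.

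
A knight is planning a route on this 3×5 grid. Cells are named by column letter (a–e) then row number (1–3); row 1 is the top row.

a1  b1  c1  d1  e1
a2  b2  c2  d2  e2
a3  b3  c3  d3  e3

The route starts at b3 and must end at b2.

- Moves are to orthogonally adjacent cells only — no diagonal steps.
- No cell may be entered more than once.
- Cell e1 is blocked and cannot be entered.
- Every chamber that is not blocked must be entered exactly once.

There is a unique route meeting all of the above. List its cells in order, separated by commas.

b3, a3, a2, a1, b1, c1, d1, d2, e2, e3, d3, c3, c2, b2

Need to visit all 14 open cells exactly once, starting at b3 and ending at b2.
Route from b3: left 1 to a3, up 2 to a1, right 3 to d1, down 1 to d2, right 1 to e2, down 1 to e3, left 2 to c3, up 1 to c2, left 1 to b2 — 13 moves in all.
Check: all 14 open cells covered.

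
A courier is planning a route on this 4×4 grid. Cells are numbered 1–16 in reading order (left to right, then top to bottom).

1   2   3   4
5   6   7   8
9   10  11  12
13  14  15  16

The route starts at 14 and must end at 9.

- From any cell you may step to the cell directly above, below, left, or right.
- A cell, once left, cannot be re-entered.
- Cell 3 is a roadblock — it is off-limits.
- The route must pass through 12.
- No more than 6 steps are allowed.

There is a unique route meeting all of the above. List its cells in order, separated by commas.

The budget equals the shortest possible length, so every move has to be on a shortest route through the required cells.
Route from 14: 2× right (reaching 16), up to 12, 3× left (reaching 9) — 6 moves in all.
Check: all required cells visited; 6 ≤ 6 moves.

14, 15, 16, 12, 11, 10, 9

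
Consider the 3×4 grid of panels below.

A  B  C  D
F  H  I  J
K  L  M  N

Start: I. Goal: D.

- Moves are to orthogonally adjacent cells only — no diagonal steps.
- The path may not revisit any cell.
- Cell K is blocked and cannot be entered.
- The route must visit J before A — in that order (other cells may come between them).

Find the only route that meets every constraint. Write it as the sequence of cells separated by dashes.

I - J - N - M - L - H - F - A - B - C - D

The waypoints must appear in the order J, A, with no cell reused.
Route from I: right to J, down to N, 2× left (reaching L), up to H, left to F, up to A, 3× right (reaching D) — 10 moves in all.
Check: order respected (J at step 1, A at step 7).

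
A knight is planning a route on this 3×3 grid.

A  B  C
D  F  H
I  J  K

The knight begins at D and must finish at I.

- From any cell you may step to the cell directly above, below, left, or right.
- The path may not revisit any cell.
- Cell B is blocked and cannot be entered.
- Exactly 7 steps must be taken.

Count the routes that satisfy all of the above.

Need simple routes of exactly 7 moves from D to I (Manhattan distance 1, so 3 moves are spent on a detour and 3 undoing it).
No route satisfies every constraint, so the count is 0.

0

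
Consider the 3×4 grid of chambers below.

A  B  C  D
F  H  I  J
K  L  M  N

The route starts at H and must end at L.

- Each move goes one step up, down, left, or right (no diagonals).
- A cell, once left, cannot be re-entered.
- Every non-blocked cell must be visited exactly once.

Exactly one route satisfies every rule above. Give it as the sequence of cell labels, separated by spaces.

H I M N J D C B A F K L

Need to visit all 12 open cells exactly once, starting at H and ending at L.
Cell K has only two open neighbours (F and L), so the path must pass straight through it: one of those is the cell it's entered from and the other is where it exits.
Route from H: right to I, down to M, right to N, 2× up (reaching D), 3× left (reaching A), 2× down (reaching K), right to L — 11 moves in all.
Check: all 12 open cells covered.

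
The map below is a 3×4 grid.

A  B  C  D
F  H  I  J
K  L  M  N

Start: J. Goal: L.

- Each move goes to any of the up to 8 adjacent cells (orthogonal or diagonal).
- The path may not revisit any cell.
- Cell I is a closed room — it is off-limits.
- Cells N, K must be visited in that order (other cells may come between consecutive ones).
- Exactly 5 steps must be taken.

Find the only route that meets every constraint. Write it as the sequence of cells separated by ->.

The waypoints must appear in the order N, K, with no cell reused.
Route from J: down 1 to N, left 1 to M, up-left 1 to H, down-left 1 to K, right 1 to L — 5 moves in all.
Check: order respected (N at step 1, K at step 4); 5 moves as required.

J -> N -> M -> H -> K -> L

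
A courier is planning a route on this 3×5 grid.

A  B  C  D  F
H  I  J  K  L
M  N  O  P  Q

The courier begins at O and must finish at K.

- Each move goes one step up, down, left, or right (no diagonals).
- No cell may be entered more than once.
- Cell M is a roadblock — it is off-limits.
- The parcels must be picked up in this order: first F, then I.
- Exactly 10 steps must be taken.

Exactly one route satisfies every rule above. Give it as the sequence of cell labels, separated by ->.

The waypoints must appear in the order F, I, with no cell reused.
Route from O: 2× right (reaching Q), 2× up (reaching F), 3× left (reaching B), down to I, 2× right (reaching K) — 10 moves in all.
Check: order respected (F at step 4, I at step 8); 10 moves as required.

O -> P -> Q -> L -> F -> D -> C -> B -> I -> J -> K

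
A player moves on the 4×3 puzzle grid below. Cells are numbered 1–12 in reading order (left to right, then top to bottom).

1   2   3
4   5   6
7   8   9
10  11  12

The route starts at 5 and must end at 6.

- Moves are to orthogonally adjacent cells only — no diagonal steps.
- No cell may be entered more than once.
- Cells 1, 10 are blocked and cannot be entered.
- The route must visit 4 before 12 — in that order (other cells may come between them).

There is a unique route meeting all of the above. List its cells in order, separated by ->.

5 -> 4 -> 7 -> 8 -> 11 -> 12 -> 9 -> 6

The waypoints must appear in the order 4, 12, with no cell reused.
Route from 5: left to 4, down to 7, right to 8, down to 11, right to 12, 2× up (reaching 6) — 7 moves in all.
Check: order respected (4 at step 1, 12 at step 5).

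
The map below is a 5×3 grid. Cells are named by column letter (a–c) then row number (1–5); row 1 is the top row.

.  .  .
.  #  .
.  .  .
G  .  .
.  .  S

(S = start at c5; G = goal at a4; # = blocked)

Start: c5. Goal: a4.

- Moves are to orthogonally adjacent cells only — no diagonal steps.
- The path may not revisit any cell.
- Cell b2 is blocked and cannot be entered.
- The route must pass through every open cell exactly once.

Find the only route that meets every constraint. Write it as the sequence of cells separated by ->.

c5 -> c4 -> c3 -> c2 -> c1 -> b1 -> a1 -> a2 -> a3 -> b3 -> b4 -> b5 -> a5 -> a4

Need to visit all 14 open cells exactly once, starting at c5 and ending at a4.
Route from c5: 4× up (reaching c1), 2× left (reaching a1), 2× down (reaching a3), right to b3, 2× down (reaching b5), left to a5, up to a4 — 13 moves in all.
Check: all 14 open cells covered.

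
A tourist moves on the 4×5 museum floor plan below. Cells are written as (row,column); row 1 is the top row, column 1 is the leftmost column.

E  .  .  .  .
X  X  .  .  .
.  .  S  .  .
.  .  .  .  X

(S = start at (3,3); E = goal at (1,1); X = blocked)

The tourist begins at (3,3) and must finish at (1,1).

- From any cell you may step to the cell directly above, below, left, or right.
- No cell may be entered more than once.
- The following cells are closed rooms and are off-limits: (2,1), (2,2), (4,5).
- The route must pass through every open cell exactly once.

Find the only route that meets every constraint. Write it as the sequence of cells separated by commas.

(3,3), (3,2), (3,1), (4,1), (4,2), (4,3), (4,4), (3,4), (3,5), (2,5), (1,5), (1,4), (2,4), (2,3), (1,3), (1,2), (1,1)

Need to visit all 17 open cells exactly once, starting at (3,3) and ending at (1,1).
Route from (3,3): left 2 to (3,1), down 1 to (4,1), right 3 to (4,4), up 1 to (3,4), right 1 to (3,5), up 2 to (1,5), left 1 to (1,4), down 1 to (2,4), left 1 to (2,3), up 1 to (1,3), left 2 to (1,1) — 16 moves in all.
Check: all 17 open cells covered.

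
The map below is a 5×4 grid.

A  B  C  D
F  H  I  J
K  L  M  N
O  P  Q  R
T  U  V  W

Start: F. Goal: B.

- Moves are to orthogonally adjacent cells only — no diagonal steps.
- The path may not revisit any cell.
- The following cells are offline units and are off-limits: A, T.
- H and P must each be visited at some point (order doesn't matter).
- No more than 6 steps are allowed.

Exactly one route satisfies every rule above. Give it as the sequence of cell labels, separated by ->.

F -> K -> O -> P -> L -> H -> B

The budget equals the shortest possible length, so every move has to be on a shortest route through the required cells.
Route from F: down 2 to O, right 1 to P, up 3 to B — 6 moves in all.
Check: all required cells visited; 6 ≤ 6 moves.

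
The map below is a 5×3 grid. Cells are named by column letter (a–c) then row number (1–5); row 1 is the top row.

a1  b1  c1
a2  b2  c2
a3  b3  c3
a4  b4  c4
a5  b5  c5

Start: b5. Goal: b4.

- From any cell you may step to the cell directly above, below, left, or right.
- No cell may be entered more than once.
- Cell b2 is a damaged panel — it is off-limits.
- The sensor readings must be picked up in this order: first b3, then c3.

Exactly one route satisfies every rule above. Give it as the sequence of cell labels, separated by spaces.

b5 a5 a4 a3 b3 c3 c4 b4

The waypoints must appear in the order b3, c3, with no cell reused.
Route from b5: left to a5, 2× up (reaching a3), 2× right (reaching c3), down to c4, left to b4 — 7 moves in all.
Check: order respected (b3 at step 4, c3 at step 5).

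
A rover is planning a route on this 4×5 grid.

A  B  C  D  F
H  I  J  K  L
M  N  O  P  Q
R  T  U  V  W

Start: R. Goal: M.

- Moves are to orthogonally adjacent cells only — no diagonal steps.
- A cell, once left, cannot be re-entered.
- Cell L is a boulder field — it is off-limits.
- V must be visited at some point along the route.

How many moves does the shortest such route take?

Any route passes through V somewhere between R and M. Summing Manhattan distances along the two legs (R → V → M) gives a lower bound of 3 + 4 = 7 moves.
A route of 7 moves achieves this: R → T → U → V → P → O → N → M.
Since 7 matches the lower bound, it is optimal.

7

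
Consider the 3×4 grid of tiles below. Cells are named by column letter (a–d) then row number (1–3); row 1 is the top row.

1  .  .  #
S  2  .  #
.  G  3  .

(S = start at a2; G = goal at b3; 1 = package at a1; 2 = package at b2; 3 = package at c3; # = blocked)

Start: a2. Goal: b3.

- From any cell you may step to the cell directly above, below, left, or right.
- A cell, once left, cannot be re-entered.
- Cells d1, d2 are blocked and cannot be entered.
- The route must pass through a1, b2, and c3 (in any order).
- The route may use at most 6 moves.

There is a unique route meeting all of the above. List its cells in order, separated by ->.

a2 -> a1 -> b1 -> b2 -> c2 -> c3 -> b3

The budget equals the shortest possible length, so every move has to be on a shortest route through the required cells.
Route from a2: up 1 to a1, right 1 to b1, down 1 to b2, right 1 to c2, down 1 to c3, left 1 to b3 — 6 moves in all.
Check: all required cells visited; 6 ≤ 6 moves.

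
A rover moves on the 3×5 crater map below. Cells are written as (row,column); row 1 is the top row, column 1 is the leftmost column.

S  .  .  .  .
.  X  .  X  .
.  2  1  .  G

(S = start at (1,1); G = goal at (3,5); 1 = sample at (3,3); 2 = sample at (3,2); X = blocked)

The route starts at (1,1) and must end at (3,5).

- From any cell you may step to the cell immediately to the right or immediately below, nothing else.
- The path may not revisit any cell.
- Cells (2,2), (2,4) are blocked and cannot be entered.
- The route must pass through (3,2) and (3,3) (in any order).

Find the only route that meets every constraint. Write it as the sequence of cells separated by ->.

Moves only go right or down, so the column and row indices never decrease.
Route from (1,1): down 2 to (3,1), right 4 to (3,5) — 6 moves in all.
Check: all required cells visited.

(1,1) -> (2,1) -> (3,1) -> (3,2) -> (3,3) -> (3,4) -> (3,5)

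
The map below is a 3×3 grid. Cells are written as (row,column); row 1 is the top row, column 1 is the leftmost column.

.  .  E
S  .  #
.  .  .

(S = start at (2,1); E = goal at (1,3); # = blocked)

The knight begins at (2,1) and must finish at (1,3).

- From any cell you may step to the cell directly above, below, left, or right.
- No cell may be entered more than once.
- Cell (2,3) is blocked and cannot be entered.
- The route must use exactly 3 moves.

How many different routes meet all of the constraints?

Need simple routes of exactly 3 moves from (2,1) to (1,3) (Manhattan distance 3, so 0 moves are spent on a detour and 0 undoing it).
Enumerating: (2,1) (1,1) (1,2) (1,3) | (2,1) (2,2) (1,2) (1,3).
That gives 2 routes.

2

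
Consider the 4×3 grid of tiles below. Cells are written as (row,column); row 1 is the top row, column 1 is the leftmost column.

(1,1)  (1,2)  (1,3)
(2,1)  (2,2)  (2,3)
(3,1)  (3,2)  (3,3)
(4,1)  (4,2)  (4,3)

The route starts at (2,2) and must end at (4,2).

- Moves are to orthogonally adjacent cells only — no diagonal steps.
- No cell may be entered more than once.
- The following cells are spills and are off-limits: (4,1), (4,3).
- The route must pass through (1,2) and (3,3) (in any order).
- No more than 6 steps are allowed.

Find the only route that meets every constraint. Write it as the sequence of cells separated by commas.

(2,2), (1,2), (1,3), (2,3), (3,3), (3,2), (4,2)

The 6-move cap with required stops at (1,2), (3,3) leaves no slack for detours.
Route from (2,2): up 1 to (1,2), right 1 to (1,3), down 2 to (3,3), left 1 to (3,2), down 1 to (4,2) — 6 moves in all.
Check: all required cells visited; 6 ≤ 6 moves.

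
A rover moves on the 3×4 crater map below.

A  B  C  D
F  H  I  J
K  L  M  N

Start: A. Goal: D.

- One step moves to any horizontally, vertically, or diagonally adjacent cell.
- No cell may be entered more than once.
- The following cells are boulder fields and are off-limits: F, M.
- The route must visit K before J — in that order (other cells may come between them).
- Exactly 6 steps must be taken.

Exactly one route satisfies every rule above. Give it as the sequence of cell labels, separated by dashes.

The waypoints must appear in the order K, J, with no cell reused.
Route from A: down-right to H, down-left to K, right to L, up-right to I, right to J, up to D — 6 moves in all.
Check: order respected (K at step 2, J at step 5); 6 moves as required.

A - H - K - L - I - J - D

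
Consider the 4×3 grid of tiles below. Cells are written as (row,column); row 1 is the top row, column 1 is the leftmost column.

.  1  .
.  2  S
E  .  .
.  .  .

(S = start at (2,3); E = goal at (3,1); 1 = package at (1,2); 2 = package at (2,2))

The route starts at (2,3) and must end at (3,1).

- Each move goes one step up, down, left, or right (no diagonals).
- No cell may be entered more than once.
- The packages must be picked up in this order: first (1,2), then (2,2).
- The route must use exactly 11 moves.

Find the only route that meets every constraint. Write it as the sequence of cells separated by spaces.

The waypoints must appear in the order (1,2), (2,2), with no cell reused.
Route from (2,3): up 1 to (1,3), left 2 to (1,1), down 1 to (2,1), right 1 to (2,2), down 1 to (3,2), right 1 to (3,3), down 1 to (4,3), left 2 to (4,1), up 1 to (3,1) — 11 moves in all.
Check: order respected (1 at step 2, 2 at step 5); 11 moves as required.

(2,3) (1,3) (1,2) (1,1) (2,1) (2,2) (3,2) (3,3) (4,3) (4,2) (4,1) (3,1)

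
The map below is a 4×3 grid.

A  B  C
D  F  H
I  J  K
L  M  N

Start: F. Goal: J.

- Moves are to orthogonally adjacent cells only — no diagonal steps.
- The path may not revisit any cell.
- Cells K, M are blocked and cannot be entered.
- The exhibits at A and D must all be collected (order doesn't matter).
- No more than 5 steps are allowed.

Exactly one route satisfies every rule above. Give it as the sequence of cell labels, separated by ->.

Any route must reach A and D and still end at J within 5 moves, so the order of the required stops is forced.
Route from F: up to B, left to A, 2× down (reaching I), right to J — 5 moves in all.
Check: all required cells visited; 5 ≤ 5 moves.

F -> B -> A -> D -> I -> J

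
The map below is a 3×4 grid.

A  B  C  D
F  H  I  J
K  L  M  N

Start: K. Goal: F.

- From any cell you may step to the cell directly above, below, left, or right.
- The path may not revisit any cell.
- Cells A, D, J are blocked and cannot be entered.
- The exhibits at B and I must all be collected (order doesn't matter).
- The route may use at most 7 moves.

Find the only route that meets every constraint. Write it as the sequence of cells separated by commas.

The 7-move cap with required stops at B, I leaves no slack for detours.
Route from K: right 2 to M, up 2 to C, left 1 to B, down 1 to H, left 1 to F — 7 moves in all.
Check: all required cells visited; 7 ≤ 7 moves.

K, L, M, I, C, B, H, F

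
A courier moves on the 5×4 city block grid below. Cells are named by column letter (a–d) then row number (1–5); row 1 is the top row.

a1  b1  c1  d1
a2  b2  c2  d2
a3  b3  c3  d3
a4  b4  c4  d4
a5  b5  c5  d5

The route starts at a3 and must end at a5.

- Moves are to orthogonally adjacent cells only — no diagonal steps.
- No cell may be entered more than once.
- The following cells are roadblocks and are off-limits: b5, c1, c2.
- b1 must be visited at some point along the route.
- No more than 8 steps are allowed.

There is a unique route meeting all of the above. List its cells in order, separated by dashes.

The budget equals the shortest possible length, so every move has to be on a shortest route through the required cells.
Route from a3: up 2 to a1, right 1 to b1, down 3 to b4, left 1 to a4, down 1 to a5 — 8 moves in all.
Check: all required cells visited; 8 ≤ 8 moves.

a3 - a2 - a1 - b1 - b2 - b3 - b4 - a4 - a5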